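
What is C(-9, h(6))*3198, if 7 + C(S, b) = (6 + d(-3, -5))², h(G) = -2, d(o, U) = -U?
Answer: 364572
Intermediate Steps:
C(S, b) = 114 (C(S, b) = -7 + (6 - 1*(-5))² = -7 + (6 + 5)² = -7 + 11² = -7 + 121 = 114)
C(-9, h(6))*3198 = 114*3198 = 364572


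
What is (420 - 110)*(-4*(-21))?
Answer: 26040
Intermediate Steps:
(420 - 110)*(-4*(-21)) = 310*84 = 26040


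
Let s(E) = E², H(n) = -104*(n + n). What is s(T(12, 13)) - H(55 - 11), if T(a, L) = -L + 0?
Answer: 9321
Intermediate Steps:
T(a, L) = -L
H(n) = -208*n
s(T(12, 13)) - H(55 - 11) = (-1*13)² - (-208)*(55 - 11) = (-13)² - (-208)*44 = 169 - 1*(-9152) = 169 + 9152 = 9321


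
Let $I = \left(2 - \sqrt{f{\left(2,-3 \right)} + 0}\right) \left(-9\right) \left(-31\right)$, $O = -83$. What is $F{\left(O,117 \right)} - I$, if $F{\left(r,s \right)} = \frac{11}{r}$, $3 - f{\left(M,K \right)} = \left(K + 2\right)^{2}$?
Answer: $- \frac{46325}{83} + 279 \sqrt{2} \approx -163.57$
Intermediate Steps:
$f{\left(M,K \right)} = 3 - \left(2 + K\right)^{2}$ ($f{\left(M,K \right)} = 3 - \left(K + 2\right)^{2} = 3 - \left(2 + K\right)^{2}$)
$I = 558 - 279 \sqrt{2}$ ($I = \left(2 - \sqrt{\left(3 - \left(2 - 3\right)^{2}\right) + 0}\right) \left(-9\right) \left(-31\right) = \left(2 - \sqrt{\left(3 - \left(-1\right)^{2}\right) + 0}\right) \left(-9\right) \left(-31\right) = \left(2 - \sqrt{\left(3 - 1\right) + 0}\right) \left(-9\right) \left(-31\right) = \left(2 - \sqrt{2 + 0}\right) \left(-9\right) \left(-31\right) = \left(2 - \sqrt{2}\right) \left(-9\right) \left(-31\right) = \left(-18 + 9 \sqrt{2}\right) \left(-31\right) = 558 - 279 \sqrt{2} \approx 163.43$)
$F{\left(O,117 \right)} - I = \frac{11}{-83} - \left(558 - 279 \sqrt{2}\right) = 11 \left(- \frac{1}{83}\right) - \left(558 - 279 \sqrt{2}\right) = - \frac{11}{83} - \left(558 - 279 \sqrt{2}\right) = - \frac{46325}{83} + 279 \sqrt{2}$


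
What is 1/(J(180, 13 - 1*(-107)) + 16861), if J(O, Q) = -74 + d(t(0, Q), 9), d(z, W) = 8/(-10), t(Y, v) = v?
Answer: 5/83931 ≈ 5.9573e-5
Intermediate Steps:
d(z, W) = -⅘ (d(z, W) = 8*(-⅒) = -⅘)
J(O, Q) = -374/5 (J(O, Q) = -74 - ⅘ = -374/5)
1/(J(180, 13 - 1*(-107)) + 16861) = 1/(-374/5 + 16861) = 1/(83931/5) = 5/83931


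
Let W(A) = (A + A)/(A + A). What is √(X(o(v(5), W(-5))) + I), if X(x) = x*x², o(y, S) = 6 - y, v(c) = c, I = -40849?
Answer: 4*I*√2553 ≈ 202.11*I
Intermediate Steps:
W(A) = 1 (W(A) = (2*A)/((2*A)) = (2*A)*(1/(2*A)) = 1)
X(x) = x³
√(X(o(v(5), W(-5))) + I) = √((6 - 1*5)³ - 40849) = √((6 - 5)³ - 40849) = √(1³ - 40849) = √(1 - 40849) = √(-40848) = 4*I*√2553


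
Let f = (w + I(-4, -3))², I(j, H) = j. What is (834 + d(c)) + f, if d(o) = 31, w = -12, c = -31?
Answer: 1121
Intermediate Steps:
f = 256 (f = (-12 - 4)² = (-16)² = 256)
(834 + d(c)) + f = (834 + 31) + 256 = 865 + 256 = 1121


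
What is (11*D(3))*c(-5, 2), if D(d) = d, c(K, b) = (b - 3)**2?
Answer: 33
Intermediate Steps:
c(K, b) = (-3 + b)**2
(11*D(3))*c(-5, 2) = (11*3)*(-3 + 2)**2 = 33*(-1)**2 = 33*1 = 33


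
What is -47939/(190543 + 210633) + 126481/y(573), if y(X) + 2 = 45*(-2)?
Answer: -12686388011/9227048 ≈ -1374.9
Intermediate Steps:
y(X) = -92 (y(X) = -2 + 45*(-2) = -2 - 90 = -92)
-47939/(190543 + 210633) + 126481/y(573) = -47939/(190543 + 210633) + 126481/(-92) = -47939/401176 + 126481*(-1/92) = -47939*1/401176 - 126481/92 = -47939/401176 - 126481/92 = -12686388011/9227048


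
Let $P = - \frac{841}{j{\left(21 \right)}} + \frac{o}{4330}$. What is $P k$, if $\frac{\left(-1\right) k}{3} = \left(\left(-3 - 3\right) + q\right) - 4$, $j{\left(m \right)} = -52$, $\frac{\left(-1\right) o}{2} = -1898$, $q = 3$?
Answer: $\frac{40308681}{112580} \approx 358.04$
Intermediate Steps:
$o = 3796$ ($o = \left(-2\right) \left(-1898\right) = 3796$)
$P = \frac{1919461}{112580}$ ($P = - \frac{841}{-52} + \frac{3796}{4330} = \left(-841\right) \left(- \frac{1}{52}\right) + 3796 \cdot \frac{1}{4330} = \frac{841}{52} + \frac{1898}{2165} = \frac{1919461}{112580} \approx 17.05$)
$k = 21$ ($k = - 3 \left(\left(\left(-3 - 3\right) + 3\right) - 4\right) = - 3 \left(\left(-6 + 3\right) - 4\right) = - 3 \left(-3 - 4\right) = \left(-3\right) \left(-7\right) = 21$)
$P k = \frac{1919461}{112580} \cdot 21 = \frac{40308681}{112580}$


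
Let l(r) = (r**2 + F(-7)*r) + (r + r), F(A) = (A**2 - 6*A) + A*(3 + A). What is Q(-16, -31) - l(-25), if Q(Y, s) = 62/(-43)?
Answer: 103138/43 ≈ 2398.6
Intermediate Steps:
F(A) = A**2 - 6*A + A*(3 + A)
l(r) = r**2 + 121*r (l(r) = (r**2 + (-7*(-3 + 2*(-7)))*r) + (r + r) = (r**2 + (-7*(-3 - 14))*r) + 2*r = (r**2 + (-7*(-17))*r) + 2*r = (r**2 + 119*r) + 2*r = r**2 + 121*r)
Q(Y, s) = -62/43 (Q(Y, s) = 62*(-1/43) = -62/43)
Q(-16, -31) - l(-25) = -62/43 - (-25)*(121 - 25) = -62/43 - (-25)*96 = -62/43 - 1*(-2400) = -62/43 + 2400 = 103138/43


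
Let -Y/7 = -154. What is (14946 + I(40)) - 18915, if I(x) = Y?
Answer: -2891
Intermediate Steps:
Y = 1078 (Y = -7*(-154) = 1078)
I(x) = 1078
(14946 + I(40)) - 18915 = (14946 + 1078) - 18915 = 16024 - 18915 = -2891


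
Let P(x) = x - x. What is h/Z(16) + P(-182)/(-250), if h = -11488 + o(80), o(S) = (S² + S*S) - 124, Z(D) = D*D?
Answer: 297/64 ≈ 4.6406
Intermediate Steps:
P(x) = 0
Z(D) = D²
o(S) = -124 + 2*S² (o(S) = (S² + S²) - 124 = 2*S² - 124 = -124 + 2*S²)
h = 1188 (h = -11488 + (-124 + 2*80²) = -11488 + (-124 + 2*6400) = -11488 + (-124 + 12800) = -11488 + 12676 = 1188)
h/Z(16) + P(-182)/(-250) = 1188/(16²) + 0/(-250) = 1188/256 + 0*(-1/250) = 1188*(1/256) + 0 = 297/64 + 0 = 297/64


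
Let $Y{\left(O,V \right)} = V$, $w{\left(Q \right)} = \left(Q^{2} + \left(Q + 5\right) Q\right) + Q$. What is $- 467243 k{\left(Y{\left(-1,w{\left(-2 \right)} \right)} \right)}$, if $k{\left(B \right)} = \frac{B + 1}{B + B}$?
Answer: $- \frac{1401729}{8} \approx -1.7522 \cdot 10^{5}$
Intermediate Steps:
$w{\left(Q \right)} = Q + Q^{2} + Q \left(5 + Q\right)$ ($w{\left(Q \right)} = \left(Q^{2} + \left(5 + Q\right) Q\right) + Q = \left(Q^{2} + Q \left(5 + Q\right)\right) + Q = Q + Q^{2} + Q \left(5 + Q\right)$)
$k{\left(B \right)} = \frac{1 + B}{2 B}$
$- 467243 k{\left(Y{\left(-1,w{\left(-2 \right)} \right)} \right)} = - 467243 \frac{1 + 2 \left(-2\right) \left(3 - 2\right)}{2 \cdot 2 \left(-2\right) \left(3 - 2\right)} = - 467243 \frac{1 + 2 \left(-2\right) 1}{2 \cdot 2 \left(-2\right) 1} = - 467243 \frac{1 - 4}{2 \left(-4\right)} = - 467243 \cdot \frac{1}{2} \left(- \frac{1}{4}\right) \left(-3\right) = \left(-467243\right) \frac{3}{8} = - \frac{1401729}{8}$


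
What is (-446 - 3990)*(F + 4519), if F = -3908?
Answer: -2710396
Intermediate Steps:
(-446 - 3990)*(F + 4519) = (-446 - 3990)*(-3908 + 4519) = -4436*611 = -2710396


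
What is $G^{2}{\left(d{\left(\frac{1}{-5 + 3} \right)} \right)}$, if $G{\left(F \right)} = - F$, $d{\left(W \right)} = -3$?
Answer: $9$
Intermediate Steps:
$G^{2}{\left(d{\left(\frac{1}{-5 + 3} \right)} \right)} = \left(\left(-1\right) \left(-3\right)\right)^{2} = 3^{2} = 9$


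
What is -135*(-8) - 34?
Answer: 1046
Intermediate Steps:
-135*(-8) - 34 = -45*(-24) - 34 = 1080 - 34 = 1046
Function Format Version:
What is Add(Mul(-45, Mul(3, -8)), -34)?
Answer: 1046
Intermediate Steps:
Add(Mul(-45, Mul(3, -8)), -34) = Add(Mul(-45, -24), -34) = Add(1080, -34) = 1046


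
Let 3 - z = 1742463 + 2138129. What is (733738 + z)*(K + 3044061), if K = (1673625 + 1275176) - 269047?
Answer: -18011992956565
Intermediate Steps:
K = 2679754 (K = 2948801 - 269047 = 2679754)
z = -3880589 (z = 3 - (1742463 + 2138129) = 3 - 1*3880592 = 3 - 3880592 = -3880589)
(733738 + z)*(K + 3044061) = (733738 - 3880589)*(2679754 + 3044061) = -3146851*5723815 = -18011992956565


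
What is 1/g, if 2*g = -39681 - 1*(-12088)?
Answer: -2/27593 ≈ -7.2482e-5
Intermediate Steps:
g = -27593/2 (g = (-39681 - 1*(-12088))/2 = (-39681 + 12088)/2 = (1/2)*(-27593) = -27593/2 ≈ -13797.)
1/g = 1/(-27593/2) = -2/27593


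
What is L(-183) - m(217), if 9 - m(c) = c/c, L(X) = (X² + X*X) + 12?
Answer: 66982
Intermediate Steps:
L(X) = 12 + 2*X² (L(X) = (X² + X²) + 12 = 2*X² + 12 = 12 + 2*X²)
m(c) = 8 (m(c) = 9 - c/c = 9 - 1*1 = 9 - 1 = 8)
L(-183) - m(217) = (12 + 2*(-183)²) - 1*8 = (12 + 2*33489) - 8 = (12 + 66978) - 8 = 66990 - 8 = 66982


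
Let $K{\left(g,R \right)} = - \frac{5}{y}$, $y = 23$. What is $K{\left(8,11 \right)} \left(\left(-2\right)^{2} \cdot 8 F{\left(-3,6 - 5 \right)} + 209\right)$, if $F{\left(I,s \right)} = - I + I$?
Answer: $- \frac{1045}{23} \approx -45.435$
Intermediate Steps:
$K{\left(g,R \right)} = - \frac{5}{23}$
$F{\left(I,s \right)} = 0$
$K{\left(8,11 \right)} \left(\left(-2\right)^{2} \cdot 8 F{\left(-3,6 - 5 \right)} + 209\right) = - \frac{5 \left(\left(-2\right)^{2} \cdot 8 \cdot 0 + 209\right)}{23} = - \frac{5 \left(4 \cdot 8 \cdot 0 + 209\right)}{23} = - \frac{5 \left(32 \cdot 0 + 209\right)}{23} = - \frac{5 \left(0 + 209\right)}{23} = \left(- \frac{5}{23}\right) 209 = - \frac{1045}{23}$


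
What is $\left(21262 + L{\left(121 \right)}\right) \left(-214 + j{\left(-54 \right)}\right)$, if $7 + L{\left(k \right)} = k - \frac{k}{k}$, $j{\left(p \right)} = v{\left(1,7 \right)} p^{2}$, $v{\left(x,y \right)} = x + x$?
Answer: $120084750$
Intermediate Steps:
$v{\left(x,y \right)} = 2 x$
$j{\left(p \right)} = 2 p^{2}$ ($j{\left(p \right)} = 2 \cdot 1 p^{2} = 2 p^{2}$)
$L{\left(k \right)} = -8 + k$ ($L{\left(k \right)} = -7 + \left(k - \frac{k}{k}\right) = -7 + \left(k - 1\right) = -7 + \left(-1 + k\right) = -8 + k$)
$\left(21262 + L{\left(121 \right)}\right) \left(-214 + j{\left(-54 \right)}\right) = \left(21262 + \left(-8 + 121\right)\right) \left(-214 + 2 \left(-54\right)^{2}\right) = \left(21262 + 113\right) \left(-214 + 2 \cdot 2916\right) = 21375 \left(-214 + 5832\right) = 21375 \cdot 5618 = 120084750$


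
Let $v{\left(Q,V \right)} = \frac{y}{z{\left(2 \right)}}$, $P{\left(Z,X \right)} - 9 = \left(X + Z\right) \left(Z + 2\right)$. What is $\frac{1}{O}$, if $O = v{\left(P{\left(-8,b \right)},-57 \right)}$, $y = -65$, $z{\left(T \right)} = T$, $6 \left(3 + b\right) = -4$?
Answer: $- \frac{2}{65} \approx -0.030769$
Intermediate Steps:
$b = - \frac{11}{3}$ ($b = -3 + \frac{1}{6} \left(-4\right) = -3 - \frac{2}{3} = - \frac{11}{3} \approx -3.6667$)
$P{\left(Z,X \right)} = 9 + \left(2 + Z\right) \left(X + Z\right)$ ($P{\left(Z,X \right)} = 9 + \left(X + Z\right) \left(Z + 2\right) = 9 + \left(X + Z\right) \left(2 + Z\right) = 9 + \left(2 + Z\right) \left(X + Z\right)$)
$v{\left(Q,V \right)} = - \frac{65}{2}$
$O = - \frac{65}{2} \approx -32.5$
$\frac{1}{O} = \frac{1}{- \frac{65}{2}} = - \frac{2}{65}$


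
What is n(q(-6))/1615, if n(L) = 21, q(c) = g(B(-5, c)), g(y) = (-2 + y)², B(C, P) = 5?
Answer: 21/1615 ≈ 0.013003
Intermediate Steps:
q(c) = 9 (q(c) = (-2 + 5)² = 3² = 9)
n(q(-6))/1615 = 21/1615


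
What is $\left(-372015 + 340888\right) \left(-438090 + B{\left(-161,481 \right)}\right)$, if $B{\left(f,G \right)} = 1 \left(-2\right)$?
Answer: $13636489684$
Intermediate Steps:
$B{\left(f,G \right)} = -2$
$\left(-372015 + 340888\right) \left(-438090 + B{\left(-161,481 \right)}\right) = \left(-372015 + 340888\right) \left(-438090 - 2\right) = \left(-31127\right) \left(-438092\right) = 13636489684$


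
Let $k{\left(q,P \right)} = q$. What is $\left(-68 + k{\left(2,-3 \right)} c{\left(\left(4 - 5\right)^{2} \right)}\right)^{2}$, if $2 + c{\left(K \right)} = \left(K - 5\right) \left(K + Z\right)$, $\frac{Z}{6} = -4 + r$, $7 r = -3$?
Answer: $\frac{861184}{49} \approx 17575.0$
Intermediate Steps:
$r = - \frac{3}{7}$ ($r = \frac{1}{7} \left(-3\right) = - \frac{3}{7} \approx -0.42857$)
$Z = - \frac{186}{7}$ ($Z = 6 \left(-4 - \frac{3}{7}\right) = 6 \left(- \frac{31}{7}\right) = - \frac{186}{7} \approx -26.571$)
$c{\left(K \right)} = -2 + \left(-5 + K\right) \left(- \frac{186}{7} + K\right)$ ($c{\left(K \right)} = -2 + \left(K - 5\right) \left(K - \frac{186}{7}\right) = -2 + \left(-5 + K\right) \left(- \frac{186}{7} + K\right)$)
$\left(-68 + k{\left(2,-3 \right)} c{\left(\left(4 - 5\right)^{2} \right)}\right)^{2} = \left(-68 + 2 \left(\frac{916}{7} + \left(\left(4 - 5\right)^{2}\right)^{2} - \frac{221 \left(4 - 5\right)^{2}}{7}\right)\right)^{2} = \left(-68 + 2 \left(\frac{916}{7} + \left(\left(-1\right)^{2}\right)^{2} - \frac{221 \left(-1\right)^{2}}{7}\right)\right)^{2} = \left(-68 + 2 \left(\frac{916}{7} + 1^{2} - \frac{221}{7}\right)\right)^{2} = \left(-68 + 2 \left(\frac{916}{7} + 1 - \frac{221}{7}\right)\right)^{2} = \left(-68 + 2 \cdot \frac{702}{7}\right)^{2} = \left(-68 + \frac{1404}{7}\right)^{2} = \left(\frac{928}{7}\right)^{2} = \frac{861184}{49}$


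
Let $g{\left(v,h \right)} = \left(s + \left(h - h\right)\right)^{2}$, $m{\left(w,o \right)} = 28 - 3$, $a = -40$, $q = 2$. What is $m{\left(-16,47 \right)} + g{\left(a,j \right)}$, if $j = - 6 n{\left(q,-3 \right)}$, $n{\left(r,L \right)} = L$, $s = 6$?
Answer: $61$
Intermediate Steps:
$m{\left(w,o \right)} = 25$
$j = 18$ ($j = \left(-6\right) \left(-3\right) = 18$)
$g{\left(v,h \right)} = 36$ ($g{\left(v,h \right)} = \left(6 + \left(h - h\right)\right)^{2} = \left(6 + 0\right)^{2} = 6^{2} = 36$)
$m{\left(-16,47 \right)} + g{\left(a,j \right)} = 25 + 36 = 61$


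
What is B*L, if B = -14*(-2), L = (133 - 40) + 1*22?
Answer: 3220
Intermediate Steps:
L = 115 (L = 93 + 22 = 115)
B = 28
B*L = 28*115 = 3220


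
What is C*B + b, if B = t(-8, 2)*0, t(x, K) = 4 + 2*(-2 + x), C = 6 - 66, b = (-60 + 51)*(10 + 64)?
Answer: -666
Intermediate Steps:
b = -666 (b = -9*74 = -666)
C = -60
t(x, K) = 2*x (t(x, K) = 4 + (-4 + 2*x) = 2*x)
B = 0 (B = (2*(-8))*0 = -16*0 = 0)
C*B + b = -60*0 - 666 = 0 - 666 = -666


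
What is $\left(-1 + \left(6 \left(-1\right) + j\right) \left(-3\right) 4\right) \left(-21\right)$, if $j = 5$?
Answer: $-231$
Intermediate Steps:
$\left(-1 + \left(6 \left(-1\right) + j\right) \left(-3\right) 4\right) \left(-21\right) = \left(-1 + \left(6 \left(-1\right) + 5\right) \left(-3\right) 4\right) \left(-21\right) = \left(-1 + \left(-6 + 5\right) \left(-3\right) 4\right) \left(-21\right) = \left(-1 + \left(-1\right) \left(-3\right) 4\right) \left(-21\right) = \left(-1 + 3 \cdot 4\right) \left(-21\right) = \left(-1 + 12\right) \left(-21\right) = 11 \left(-21\right) = -231$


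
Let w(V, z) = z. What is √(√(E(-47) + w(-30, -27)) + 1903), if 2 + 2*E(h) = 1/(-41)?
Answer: √(12795772 + 82*I*√188354)/82 ≈ 43.623 + 0.060663*I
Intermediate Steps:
E(h) = -83/82 (E(h) = -1 + (½)/(-41) = -1 + (½)*(-1/41) = -1 - 1/82 = -83/82)
√(√(E(-47) + w(-30, -27)) + 1903) = √(√(-83/82 - 27) + 1903) = √(√(-2297/82) + 1903) = √(I*√188354/82 + 1903) = √(1903 + I*√188354/82)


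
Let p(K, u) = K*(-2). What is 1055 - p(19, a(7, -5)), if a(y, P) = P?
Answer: 1093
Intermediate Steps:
p(K, u) = -2*K
1055 - p(19, a(7, -5)) = 1055 - (-2)*19 = 1055 - 1*(-38) = 1055 + 38 = 1093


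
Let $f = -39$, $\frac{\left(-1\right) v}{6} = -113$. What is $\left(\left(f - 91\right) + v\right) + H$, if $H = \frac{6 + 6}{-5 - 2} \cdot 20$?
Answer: $\frac{3596}{7} \approx 513.71$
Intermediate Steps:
$v = 678$ ($v = \left(-6\right) \left(-113\right) = 678$)
$H = - \frac{240}{7}$ ($H = \frac{12}{-7} \cdot 20 = 12 \left(- \frac{1}{7}\right) 20 = \left(- \frac{12}{7}\right) 20 = - \frac{240}{7} \approx -34.286$)
$\left(\left(f - 91\right) + v\right) + H = \left(\left(-39 - 91\right) + 678\right) - \frac{240}{7} = \left(-130 + 678\right) - \frac{240}{7} = 548 - \frac{240}{7} = \frac{3596}{7}$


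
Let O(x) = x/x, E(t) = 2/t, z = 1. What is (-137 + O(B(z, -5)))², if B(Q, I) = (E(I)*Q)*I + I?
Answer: 18496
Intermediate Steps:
B(Q, I) = I + 2*Q (B(Q, I) = ((2/I)*Q)*I + I = (2*Q/I)*I + I = 2*Q + I = I + 2*Q)
O(x) = 1
(-137 + O(B(z, -5)))² = (-137 + 1)² = (-136)² = 18496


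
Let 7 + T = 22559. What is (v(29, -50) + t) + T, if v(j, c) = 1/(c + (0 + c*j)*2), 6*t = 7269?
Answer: 35051162/1475 ≈ 23764.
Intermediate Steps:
T = 22552 (T = -7 + 22559 = 22552)
t = 2423/2 (t = (⅙)*7269 = 2423/2 ≈ 1211.5)
v(j, c) = 1/(c + 2*c*j) (v(j, c) = 1/(c + (c*j)*2) = 1/(c + 2*c*j))
(v(29, -50) + t) + T = (1/((-50)*(1 + 2*29)) + 2423/2) + 22552 = (-1/(50*(1 + 58)) + 2423/2) + 22552 = (-1/50/59 + 2423/2) + 22552 = (-1/50*1/59 + 2423/2) + 22552 = (-1/2950 + 2423/2) + 22552 = 1786962/1475 + 22552 = 35051162/1475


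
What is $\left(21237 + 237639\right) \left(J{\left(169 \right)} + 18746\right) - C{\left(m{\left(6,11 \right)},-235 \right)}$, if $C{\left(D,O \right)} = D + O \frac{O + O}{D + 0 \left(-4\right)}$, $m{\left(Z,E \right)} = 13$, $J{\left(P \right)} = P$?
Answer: $\frac{63656203401}{13} \approx 4.8966 \cdot 10^{9}$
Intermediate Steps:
$C{\left(D,O \right)} = D + \frac{2 O^{2}}{D}$ ($C{\left(D,O \right)} = D + O \frac{2 O}{D + 0} = D + O \frac{2 O}{D} = D + \frac{2 O^{2}}{D}$)
$\left(21237 + 237639\right) \left(J{\left(169 \right)} + 18746\right) - C{\left(m{\left(6,11 \right)},-235 \right)} = \left(21237 + 237639\right) \left(169 + 18746\right) - \left(13 + \frac{2 \left(-235\right)^{2}}{13}\right) = 258876 \cdot 18915 - \left(13 + 2 \cdot \frac{1}{13} \cdot 55225\right) = 4896639540 - \left(13 + \frac{110450}{13}\right) = 4896639540 - \frac{110619}{13} = \frac{63656203401}{13}$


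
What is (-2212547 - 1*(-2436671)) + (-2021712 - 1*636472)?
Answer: -2434060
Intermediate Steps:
(-2212547 - 1*(-2436671)) + (-2021712 - 1*636472) = (-2212547 + 2436671) + (-2021712 - 636472) = 224124 - 2658184 = -2434060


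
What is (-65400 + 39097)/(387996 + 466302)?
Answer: -26303/854298 ≈ -0.030789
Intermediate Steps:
(-65400 + 39097)/(387996 + 466302) = -26303/854298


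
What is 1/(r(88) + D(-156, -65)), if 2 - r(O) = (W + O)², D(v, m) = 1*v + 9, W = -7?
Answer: -1/6706 ≈ -0.00014912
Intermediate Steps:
D(v, m) = 9 + v (D(v, m) = v + 9 = 9 + v)
r(O) = 2 - (-7 + O)²
1/(r(88) + D(-156, -65)) = 1/((2 - (-7 + 88)²) + (9 - 156)) = 1/((2 - 1*81²) - 147) = 1/((2 - 1*6561) - 147) = 1/((2 - 6561) - 147) = 1/(-6559 - 147) = 1/(-6706) = -1/6706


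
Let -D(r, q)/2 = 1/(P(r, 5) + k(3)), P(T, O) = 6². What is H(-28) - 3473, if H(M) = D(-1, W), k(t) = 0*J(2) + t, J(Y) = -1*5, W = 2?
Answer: -135449/39 ≈ -3473.1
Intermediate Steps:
P(T, O) = 36
J(Y) = -5
k(t) = t (k(t) = 0*(-5) + t = 0 + t = t)
D(r, q) = -2/39 (D(r, q) = -2/(36 + 3) = -2/39)
H(M) = -2/39
H(-28) - 3473 = -2/39 - 3473 = -135449/39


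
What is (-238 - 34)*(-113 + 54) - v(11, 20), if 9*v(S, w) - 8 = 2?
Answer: 144422/9 ≈ 16047.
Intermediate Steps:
v(S, w) = 10/9 (v(S, w) = 8/9 + (1/9)*2 = 8/9 + 2/9 = 10/9)
(-238 - 34)*(-113 + 54) - v(11, 20) = (-238 - 34)*(-113 + 54) - 1*10/9 = -272*(-59) - 10/9 = 16048 - 10/9 = 144422/9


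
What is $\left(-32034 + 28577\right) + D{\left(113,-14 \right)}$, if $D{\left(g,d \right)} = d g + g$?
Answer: $-4926$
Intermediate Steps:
$D{\left(g,d \right)} = g + d g$
$\left(-32034 + 28577\right) + D{\left(113,-14 \right)} = \left(-32034 + 28577\right) + 113 \left(1 - 14\right) = -3457 + 113 \left(-13\right) = -3457 - 1469 = -4926$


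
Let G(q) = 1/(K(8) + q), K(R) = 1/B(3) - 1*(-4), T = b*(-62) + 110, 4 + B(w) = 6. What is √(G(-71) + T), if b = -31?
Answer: √35943782/133 ≈ 45.078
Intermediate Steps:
B(w) = 2 (B(w) = -4 + 6 = 2)
T = 2032 (T = -31*(-62) + 110 = 1922 + 110 = 2032)
K(R) = 9/2 (K(R) = 1/2 - 1*(-4) = ½ + 4 = 9/2)
G(q) = 1/(9/2 + q)
√(G(-71) + T) = √(2/(9 + 2*(-71)) + 2032) = √(2/(9 - 142) + 2032) = √(2/(-133) + 2032) = √(2*(-1/133) + 2032) = √(-2/133 + 2032) = √(270254/133) = √35943782/133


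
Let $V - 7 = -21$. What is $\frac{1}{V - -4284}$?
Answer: $\frac{1}{4270} \approx 0.00023419$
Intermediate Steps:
$V = -14$ ($V = 7 - 21 = -14$)
$\frac{1}{V - -4284} = \frac{1}{-14 - -4284} = \frac{1}{-14 + 4284} = \frac{1}{4270}$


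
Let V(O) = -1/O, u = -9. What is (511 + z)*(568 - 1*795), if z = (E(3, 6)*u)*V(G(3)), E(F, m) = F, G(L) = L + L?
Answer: -234037/2 ≈ -1.1702e+5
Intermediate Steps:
G(L) = 2*L
z = 9/2 (z = (3*(-9))*(-1/(2*3)) = -(-27)/6 = -27*(-⅙) = 9/2 ≈ 4.5000)
(511 + z)*(568 - 1*795) = (511 + 9/2)*(568 - 1*795) = 1031*(568 - 795)/2 = (1031/2)*(-227) = -234037/2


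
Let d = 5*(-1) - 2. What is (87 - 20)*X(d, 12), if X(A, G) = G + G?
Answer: 1608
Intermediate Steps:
d = -7 (d = -5 - 2 = -7)
X(A, G) = 2*G
(87 - 20)*X(d, 12) = (87 - 20)*(2*12) = 67*24 = 1608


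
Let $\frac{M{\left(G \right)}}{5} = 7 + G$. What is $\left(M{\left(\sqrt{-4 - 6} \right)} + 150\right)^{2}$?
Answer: $33975 + 1850 i \sqrt{10} \approx 33975.0 + 5850.2 i$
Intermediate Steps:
$M{\left(G \right)} = 35 + 5 G$ ($M{\left(G \right)} = 5 \left(7 + G\right) = 35 + 5 G$)
$\left(M{\left(\sqrt{-4 - 6} \right)} + 150\right)^{2} = \left(\left(35 + 5 \sqrt{-4 - 6}\right) + 150\right)^{2} = \left(\left(35 + 5 \sqrt{-10}\right) + 150\right)^{2} = \left(\left(35 + 5 i \sqrt{10}\right) + 150\right)^{2} = \left(185 + 5 i \sqrt{10}\right)^{2}$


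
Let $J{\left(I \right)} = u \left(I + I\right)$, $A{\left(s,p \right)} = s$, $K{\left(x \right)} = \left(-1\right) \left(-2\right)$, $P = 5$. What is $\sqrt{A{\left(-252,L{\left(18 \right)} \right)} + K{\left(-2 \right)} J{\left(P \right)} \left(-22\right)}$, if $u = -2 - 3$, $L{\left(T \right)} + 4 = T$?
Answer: $2 \sqrt{487} \approx 44.136$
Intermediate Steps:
$L{\left(T \right)} = -4 + T$
$u = -5$ ($u = -2 - 3 = -5$)
$K{\left(x \right)} = 2$
$J{\left(I \right)} = - 10 I$ ($J{\left(I \right)} = - 5 \left(I + I\right) = - 5 \cdot 2 I = - 10 I$)
$\sqrt{A{\left(-252,L{\left(18 \right)} \right)} + K{\left(-2 \right)} J{\left(P \right)} \left(-22\right)} = \sqrt{-252 + 2 \left(\left(-10\right) 5\right) \left(-22\right)} = \sqrt{-252 + 2 \left(-50\right) \left(-22\right)} = \sqrt{-252 - -2200} = \sqrt{-252 + 2200} = \sqrt{1948} = 2 \sqrt{487}$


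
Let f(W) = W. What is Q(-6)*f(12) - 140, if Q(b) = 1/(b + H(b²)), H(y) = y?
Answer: -698/5 ≈ -139.60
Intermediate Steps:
Q(b) = 1/(b + b²)
Q(-6)*f(12) - 140 = (1/((-6)*(1 - 6)))*12 - 140 = -⅙/(-5)*12 - 140 = -⅙*(-⅕)*12 - 140 = (1/30)*12 - 140 = ⅖ - 140 = -698/5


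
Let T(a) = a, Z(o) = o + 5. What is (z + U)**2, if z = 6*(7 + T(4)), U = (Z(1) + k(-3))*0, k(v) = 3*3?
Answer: 4356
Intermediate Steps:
Z(o) = 5 + o
k(v) = 9
U = 0 (U = ((5 + 1) + 9)*0 = (6 + 9)*0 = 15*0 = 0)
z = 66 (z = 6*(7 + 4) = 6*11 = 66)
(z + U)**2 = (66 + 0)**2 = 66**2 = 4356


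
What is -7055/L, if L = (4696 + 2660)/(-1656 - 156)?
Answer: 1065305/613 ≈ 1737.9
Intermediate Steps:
L = -613/151 (L = 7356/(-1812) = 7356*(-1/1812) = -613/151 ≈ -4.0596)
-7055/L = -7055/(-613/151) = -7055*(-151/613) = 1065305/613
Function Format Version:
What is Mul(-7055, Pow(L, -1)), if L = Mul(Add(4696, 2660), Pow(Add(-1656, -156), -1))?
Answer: Rational(1065305, 613) ≈ 1737.9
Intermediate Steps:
L = Rational(-613, 151) (L = Mul(7356, Pow(-1812, -1)) = Mul(7356, Rational(-1, 1812)) = Rational(-613, 151) ≈ -4.0596)
Mul(-7055, Pow(L, -1)) = Mul(-7055, Pow(Rational(-613, 151), -1)) = Mul(-7055, Rational(-151, 613)) = Rational(1065305, 613)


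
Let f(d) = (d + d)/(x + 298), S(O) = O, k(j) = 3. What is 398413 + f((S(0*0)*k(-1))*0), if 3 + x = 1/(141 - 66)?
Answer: 398413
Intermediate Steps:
x = -224/75 (x = -3 + 1/(141 - 66) = -3 + 1/75 = -224/75 ≈ -2.9867)
f(d) = 75*d/11063 (f(d) = (d + d)/(-224/75 + 298) = (2*d)/(22126/75) = (2*d)*(75/22126) = 75*d/11063)
398413 + f((S(0*0)*k(-1))*0) = 398413 + 75*(((0*0)*3)*0)/11063 = 398413 + 75*((0*3)*0)/11063 = 398413 + 75*(0*0)/11063 = 398413 + (75/11063)*0 = 398413 + 0 = 398413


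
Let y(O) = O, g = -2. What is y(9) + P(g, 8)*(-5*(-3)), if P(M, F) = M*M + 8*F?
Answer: 1029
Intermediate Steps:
P(M, F) = M**2 + 8*F
y(9) + P(g, 8)*(-5*(-3)) = 9 + ((-2)**2 + 8*8)*(-5*(-3)) = 9 + (4 + 64)*15 = 9 + 68*15 = 9 + 1020 = 1029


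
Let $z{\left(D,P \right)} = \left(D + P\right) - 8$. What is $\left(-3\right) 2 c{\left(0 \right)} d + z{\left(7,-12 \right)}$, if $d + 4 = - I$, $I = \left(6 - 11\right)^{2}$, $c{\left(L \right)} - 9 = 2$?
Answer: $1901$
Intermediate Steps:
$c{\left(L \right)} = 11$ ($c{\left(L \right)} = 9 + 2 = 11$)
$z{\left(D,P \right)} = -8 + D + P$
$I = 25$ ($I = \left(-5\right)^{2} = 25$)
$d = -29$ ($d = -4 - 25 = -29$)
$\left(-3\right) 2 c{\left(0 \right)} d + z{\left(7,-12 \right)} = \left(-3\right) 2 \cdot 11 \left(-29\right) - 13 = \left(-6\right) 11 \left(-29\right) - 13 = \left(-66\right) \left(-29\right) - 13 = 1914 - 13 = 1901$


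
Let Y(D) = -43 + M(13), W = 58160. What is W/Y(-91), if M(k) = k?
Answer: -5816/3 ≈ -1938.7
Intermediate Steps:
Y(D) = -30 (Y(D) = -43 + 13 = -30)
W/Y(-91) = 58160/(-30) = 58160*(-1/30) = -5816/3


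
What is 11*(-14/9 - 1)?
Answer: -253/9 ≈ -28.111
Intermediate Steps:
11*(-14/9 - 1) = 11*(-23/9) = -253/9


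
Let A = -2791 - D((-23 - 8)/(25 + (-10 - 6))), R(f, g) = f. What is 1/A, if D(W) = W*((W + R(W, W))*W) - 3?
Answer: -729/1972870 ≈ -0.00036951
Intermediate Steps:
D(W) = -3 + 2*W³ (D(W) = W*((W + W)*W) - 3 = W*((2*W)*W) - 3 = W*(2*W²) - 3 = 2*W³ - 3 = -3 + 2*W³)
A = -1972870/729 (A = -2791 - (-3 + 2*((-23 - 8)/(25 + (-10 - 6)))³) = -2791 - (-3 + 2*(-31/(25 - 16))³) = -2791 - (-3 + 2*(-31/9)³) = -2791 - (-3 + 2*(-29791/729)) = -2791 - (-3 - 59582/729) = -2791 - 1*(-61769/729) = -2791 + 61769/729 = -1972870/729 ≈ -2706.3)
1/A = 1/(-1972870/729) = -729/1972870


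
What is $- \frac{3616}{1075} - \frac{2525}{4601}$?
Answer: $- \frac{450037}{115025} \approx -3.9125$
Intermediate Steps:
$- \frac{3616}{1075} - \frac{2525}{4601} = - \frac{450037}{115025}$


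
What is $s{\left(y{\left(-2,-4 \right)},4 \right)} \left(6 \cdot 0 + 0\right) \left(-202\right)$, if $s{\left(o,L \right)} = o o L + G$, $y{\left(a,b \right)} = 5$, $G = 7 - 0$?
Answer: $0$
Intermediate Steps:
$G = 7$ ($G = 7 + 0 = 7$)
$s{\left(o,L \right)} = 7 + L o^{2}$ ($s{\left(o,L \right)} = o o L + 7 = o^{2} L + 7 = L o^{2} + 7 = 7 + L o^{2}$)
$s{\left(y{\left(-2,-4 \right)},4 \right)} \left(6 \cdot 0 + 0\right) \left(-202\right) = \left(7 + 4 \cdot 5^{2}\right) \left(6 \cdot 0 + 0\right) \left(-202\right) = \left(7 + 4 \cdot 25\right) \left(0 + 0\right) \left(-202\right) = \left(7 + 100\right) 0 \left(-202\right) = 107 \cdot 0 \left(-202\right) = 0 \left(-202\right) = 0$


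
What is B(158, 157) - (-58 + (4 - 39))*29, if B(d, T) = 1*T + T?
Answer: 3011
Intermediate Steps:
B(d, T) = 2*T (B(d, T) = T + T = 2*T)
B(158, 157) - (-58 + (4 - 39))*29 = 2*157 - (-58 + (4 - 39))*29 = 314 - (-58 - 35)*29 = 314 - (-93)*29 = 314 - 1*(-2697) = 314 + 2697 = 3011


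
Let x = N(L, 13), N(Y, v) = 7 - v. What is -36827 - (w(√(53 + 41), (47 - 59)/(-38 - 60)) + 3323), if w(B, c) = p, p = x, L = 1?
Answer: -40144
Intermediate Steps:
x = -6 (x = 7 - 1*13 = 7 - 13 = -6)
p = -6
w(B, c) = -6
-36827 - (w(√(53 + 41), (47 - 59)/(-38 - 60)) + 3323) = -36827 - (-6 + 3323) = -36827 - 1*3317 = -36827 - 3317 = -40144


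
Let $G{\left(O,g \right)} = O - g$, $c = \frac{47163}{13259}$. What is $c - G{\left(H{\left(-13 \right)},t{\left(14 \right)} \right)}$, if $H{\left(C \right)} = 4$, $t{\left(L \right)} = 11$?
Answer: $\frac{139976}{13259} \approx 10.557$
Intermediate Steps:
$c = \frac{47163}{13259}$ ($c = 47163 \cdot \frac{1}{13259} = \frac{47163}{13259} \approx 3.5571$)
$c - G{\left(H{\left(-13 \right)},t{\left(14 \right)} \right)} = \frac{47163}{13259} - \left(4 - 11\right) = \frac{47163}{13259} - -7 = \frac{47163}{13259} + 7 = \frac{139976}{13259}$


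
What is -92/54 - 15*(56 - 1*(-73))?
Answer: -52291/27 ≈ -1936.7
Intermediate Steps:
-92/54 - 15*(56 - 1*(-73)) = -92*1/54 - 15*(56 + 73) = -46/27 - 15*129 = -46/27 - 1935 = -52291/27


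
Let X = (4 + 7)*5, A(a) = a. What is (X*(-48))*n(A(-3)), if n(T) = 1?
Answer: -2640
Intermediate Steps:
X = 55 (X = 11*5 = 55)
(X*(-48))*n(A(-3)) = (55*(-48))*1 = -2640*1 = -2640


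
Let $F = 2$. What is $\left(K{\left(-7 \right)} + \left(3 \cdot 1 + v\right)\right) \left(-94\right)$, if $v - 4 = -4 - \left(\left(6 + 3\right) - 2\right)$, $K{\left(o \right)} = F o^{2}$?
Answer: $-8836$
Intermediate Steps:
$K{\left(o \right)} = 2 o^{2}$
$v = -7$ ($v = 4 - 11 = -7$)
$\left(K{\left(-7 \right)} + \left(3 \cdot 1 + v\right)\right) \left(-94\right) = \left(2 \left(-7\right)^{2} + \left(3 \cdot 1 - 7\right)\right) \left(-94\right) = \left(2 \cdot 49 + \left(3 - 7\right)\right) \left(-94\right) = \left(98 - 4\right) \left(-94\right) = 94 \left(-94\right) = -8836$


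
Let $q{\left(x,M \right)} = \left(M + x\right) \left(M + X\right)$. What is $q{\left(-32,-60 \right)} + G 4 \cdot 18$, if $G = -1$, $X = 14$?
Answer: $4160$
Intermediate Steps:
$q{\left(x,M \right)} = \left(14 + M\right) \left(M + x\right)$ ($q{\left(x,M \right)} = \left(M + x\right) \left(M + 14\right) = \left(M + x\right) \left(14 + M\right) = \left(14 + M\right) \left(M + x\right)$)
$q{\left(-32,-60 \right)} + G 4 \cdot 18 = \left(\left(-60\right)^{2} + 14 \left(-60\right) + 14 \left(-32\right) - -1920\right) + \left(-1\right) 4 \cdot 18 = \left(3600 - 840 - 448 + 1920\right) - 72 = 4232 - 72 = 4160$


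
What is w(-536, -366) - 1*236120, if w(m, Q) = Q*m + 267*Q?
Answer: -137666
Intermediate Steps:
w(m, Q) = 267*Q + Q*m
w(-536, -366) - 1*236120 = -366*(267 - 536) - 1*236120 = -366*(-269) - 236120 = 98454 - 236120 = -137666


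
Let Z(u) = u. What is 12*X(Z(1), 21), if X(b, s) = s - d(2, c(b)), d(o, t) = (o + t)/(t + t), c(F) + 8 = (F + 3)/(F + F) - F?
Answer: 1734/7 ≈ 247.71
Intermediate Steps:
c(F) = -8 - F + (3 + F)/(2*F) (c(F) = -8 + ((F + 3)/(F + F) - F) = -8 + ((3 + F)/((2*F)) - F) = -8 + ((3 + F)*(1/(2*F)) - F) = -8 + ((3 + F)/(2*F) - F) = -8 + (-F + (3 + F)/(2*F)) = -8 - F + (3 + F)/(2*F))
d(o, t) = (o + t)/(2*t) (d(o, t) = (o + t)/((2*t)) = (o + t)*(1/(2*t)) = (o + t)/(2*t))
X(b, s) = s - (-11/2 - b + 3/(2*b))/(2*(-15/2 - b + 3/(2*b))) (X(b, s) = s - (2 + (-15/2 - b + 3/(2*b)))/(2*(-15/2 - b + 3/(2*b))) = s - (-11/2 - b + 3/(2*b))/(2*(-15/2 - b + 3/(2*b))))
12*X(Z(1), 21) = 12*((3 - 1*1*(11 + 2*1) + 2*21*(-3 + 1*(15 + 2*1)))/(2*(-3 + 1*(15 + 2*1)))) = 12*((3 - 1*1*(11 + 2) + 2*21*(-3 + 1*(15 + 2)))/(2*(-3 + 1*(15 + 2)))) = 12*((3 - 1*1*13 + 2*21*(-3 + 1*17))/(2*(-3 + 1*17))) = 12*((3 - 13 + 2*21*(-3 + 17))/(2*(-3 + 17))) = 12*((½)*(3 - 13 + 2*21*14)/14) = 12*((½)*(1/14)*(3 - 13 + 588)) = 12*((½)*(1/14)*578) = 12*(289/14) = 1734/7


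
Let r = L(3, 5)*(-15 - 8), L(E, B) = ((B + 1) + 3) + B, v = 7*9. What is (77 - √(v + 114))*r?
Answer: -24794 + 322*√177 ≈ -20510.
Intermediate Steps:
v = 63
L(E, B) = 4 + 2*B (L(E, B) = ((1 + B) + 3) + B = (4 + B) + B = 4 + 2*B)
r = -322 (r = (4 + 2*5)*(-15 - 8) = (4 + 10)*(-23) = 14*(-23) = -322)
(77 - √(v + 114))*r = (77 - √(63 + 114))*(-322) = (77 - √177)*(-322) = -24794 + 322*√177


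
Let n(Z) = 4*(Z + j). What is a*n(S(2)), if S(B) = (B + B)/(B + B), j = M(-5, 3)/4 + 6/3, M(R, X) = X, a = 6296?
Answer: 94440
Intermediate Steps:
j = 11/4 (j = 3/4 + 6/3 = 3*(¼) + 6*(⅓) = ¾ + 2 = 11/4 ≈ 2.7500)
S(B) = 1 (S(B) = (2*B)/((2*B)) = (2*B)*(1/(2*B)) = 1)
n(Z) = 11 + 4*Z (n(Z) = 4*(Z + 11/4) = 4*(11/4 + Z) = 11 + 4*Z)
a*n(S(2)) = 6296*(11 + 4*1) = 6296*(11 + 4) = 6296*15 = 94440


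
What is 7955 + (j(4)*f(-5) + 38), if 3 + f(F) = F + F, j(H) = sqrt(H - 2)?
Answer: 7993 - 13*sqrt(2) ≈ 7974.6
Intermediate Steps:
j(H) = sqrt(-2 + H)
f(F) = -3 + 2*F (f(F) = -3 + (F + F) = -3 + 2*F)
7955 + (j(4)*f(-5) + 38) = 7955 + (sqrt(-2 + 4)*(-3 + 2*(-5)) + 38) = 7955 + (sqrt(2)*(-3 - 10) + 38) = 7955 + (sqrt(2)*(-13) + 38) = 7955 + (-13*sqrt(2) + 38) = 7955 + (38 - 13*sqrt(2)) = 7993 - 13*sqrt(2)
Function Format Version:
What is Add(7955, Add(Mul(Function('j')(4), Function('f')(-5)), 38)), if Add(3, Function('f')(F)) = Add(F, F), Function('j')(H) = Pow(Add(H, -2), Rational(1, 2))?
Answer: Add(7993, Mul(-13, Pow(2, Rational(1, 2)))) ≈ 7974.6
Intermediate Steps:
Function('j')(H) = Pow(Add(-2, H), Rational(1, 2))
Function('f')(F) = Add(-3, Mul(2, F)) (Function('f')(F) = Add(-3, Add(F, F)) = Add(-3, Mul(2, F)))
Add(7955, Add(Mul(Function('j')(4), Function('f')(-5)), 38)) = Add(7955, Add(Mul(Pow(Add(-2, 4), Rational(1, 2)), Add(-3, Mul(2, -5))), 38)) = Add(7955, Add(Mul(Pow(2, Rational(1, 2)), Add(-3, -10)), 38)) = Add(7955, Add(Mul(Pow(2, Rational(1, 2)), -13), 38)) = Add(7955, Add(Mul(-13, Pow(2, Rational(1, 2))), 38)) = Add(7955, Add(38, Mul(-13, Pow(2, Rational(1, 2))))) = Add(7993, Mul(-13, Pow(2, Rational(1, 2))))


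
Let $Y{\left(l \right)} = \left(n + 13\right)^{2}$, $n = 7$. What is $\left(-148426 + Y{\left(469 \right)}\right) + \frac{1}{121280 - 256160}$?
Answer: $- \frac{19965746881}{134880} \approx -1.4803 \cdot 10^{5}$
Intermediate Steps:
$Y{\left(l \right)} = 400$ ($Y{\left(l \right)} = \left(7 + 13\right)^{2} = 20^{2} = 400$)
$\left(-148426 + Y{\left(469 \right)}\right) + \frac{1}{121280 - 256160} = \left(-148426 + 400\right) + \frac{1}{121280 - 256160} = -148026 + \frac{1}{-134880} = -148026 - \frac{1}{134880} = - \frac{19965746881}{134880}$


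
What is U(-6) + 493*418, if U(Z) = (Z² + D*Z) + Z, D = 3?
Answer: 206086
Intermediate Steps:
U(Z) = Z² + 4*Z (U(Z) = (Z² + 3*Z) + Z = Z² + 4*Z)
U(-6) + 493*418 = -6*(4 - 6) + 493*418 = -6*(-2) + 206074 = 12 + 206074 = 206086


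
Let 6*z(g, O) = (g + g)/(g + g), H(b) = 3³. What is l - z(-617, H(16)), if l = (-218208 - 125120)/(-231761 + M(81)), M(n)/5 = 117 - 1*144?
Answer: 228509/173922 ≈ 1.3139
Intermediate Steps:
H(b) = 27
M(n) = -135 (M(n) = 5*(117 - 1*144) = 5*(117 - 144) = 5*(-27) = -135)
z(g, O) = ⅙ (z(g, O) = ((g + g)/(g + g))/6 = ((2*g)/((2*g)))/6 = ((2*g)*(1/(2*g)))/6 = (⅙)*1 = ⅙)
l = 42916/28987 (l = (-218208 - 125120)/(-231761 - 135) = -343328/(-231896) = -343328*(-1/231896) = 42916/28987 ≈ 1.4805)
l - z(-617, H(16)) = 42916/28987 - 1*⅙ = 42916/28987 - ⅙ = 228509/173922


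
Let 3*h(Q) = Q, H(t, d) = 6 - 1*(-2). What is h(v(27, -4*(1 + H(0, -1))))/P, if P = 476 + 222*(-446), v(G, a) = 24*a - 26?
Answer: 445/147804 ≈ 0.0030107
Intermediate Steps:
H(t, d) = 8 (H(t, d) = 6 + 2 = 8)
v(G, a) = -26 + 24*a
P = -98536 (P = 476 - 99012 = -98536)
h(Q) = Q/3
h(v(27, -4*(1 + H(0, -1))))/P = ((-26 + 24*(-4*(1 + 8)))/3)/(-98536) = ((-26 + 24*(-4*9))/3)*(-1/98536) = ((-26 + 24*(-36))/3)*(-1/98536) = ((-26 - 864)/3)*(-1/98536) = ((⅓)*(-890))*(-1/98536) = -890/3*(-1/98536) = 445/147804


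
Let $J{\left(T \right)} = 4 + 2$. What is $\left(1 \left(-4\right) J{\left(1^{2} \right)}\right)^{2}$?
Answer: $576$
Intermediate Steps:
$J{\left(T \right)} = 6$
$\left(1 \left(-4\right) J{\left(1^{2} \right)}\right)^{2} = \left(1 \left(-4\right) 6\right)^{2} = \left(\left(-4\right) 6\right)^{2} = \left(-24\right)^{2} = 576$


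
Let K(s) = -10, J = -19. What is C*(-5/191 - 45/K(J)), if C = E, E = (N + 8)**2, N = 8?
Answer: 218752/191 ≈ 1145.3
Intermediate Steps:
E = 256 (E = (8 + 8)**2 = 16**2 = 256)
C = 256
C*(-5/191 - 45/K(J)) = 256*(-5/191 - 45/(-10)) = 256*(-5*1/191 - 45*(-1/10)) = 256*(-5/191 + 9/2) = 256*(1709/382) = 218752/191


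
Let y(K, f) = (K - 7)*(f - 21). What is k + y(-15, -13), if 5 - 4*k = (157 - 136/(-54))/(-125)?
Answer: 5059591/6750 ≈ 749.57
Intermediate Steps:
y(K, f) = (-21 + f)*(-7 + K) (y(K, f) = (-7 + K)*(-21 + f) = (-21 + f)*(-7 + K))
k = 10591/6750 (k = 5/4 - (157 - 136/(-54))/(4*(-125)) = 5/4 - (157 - 136*(-1)/54)*(-1)/(4*125) = 5/4 - (157 - 1*(-68/27))*(-1)/(4*125) = 5/4 - (157 + 68/27)*(-1)/(4*125) = 5/4 - 4307*(-1)/(108*125) = 5/4 - 1/4*(-4307/3375) = 5/4 + 4307/13500 = 10591/6750 ≈ 1.5690)
k + y(-15, -13) = 10591/6750 + (147 - 21*(-15) - 7*(-13) - 15*(-13)) = 10591/6750 + (147 + 315 + 91 + 195) = 10591/6750 + 748 = 5059591/6750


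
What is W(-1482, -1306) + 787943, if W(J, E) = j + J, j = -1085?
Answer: 785376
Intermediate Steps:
W(J, E) = -1085 + J
W(-1482, -1306) + 787943 = (-1085 - 1482) + 787943 = -2567 + 787943 = 785376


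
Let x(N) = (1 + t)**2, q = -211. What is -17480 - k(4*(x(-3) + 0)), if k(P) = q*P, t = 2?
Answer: -9884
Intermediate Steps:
x(N) = 9 (x(N) = (1 + 2)**2 = 3**2 = 9)
k(P) = -211*P
-17480 - k(4*(x(-3) + 0)) = -17480 - (-211)*4*(9 + 0) = -17480 - (-211)*4*9 = -17480 - (-211)*36 = -17480 - 1*(-7596) = -17480 + 7596 = -9884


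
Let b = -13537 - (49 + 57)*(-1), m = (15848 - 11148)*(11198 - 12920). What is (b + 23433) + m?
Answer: -8083398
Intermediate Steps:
m = -8093400 (m = 4700*(-1722) = -8093400)
b = -13431 (b = -13537 - 106*(-1) = -13537 - 1*(-106) = -13537 + 106 = -13431)
(b + 23433) + m = (-13431 + 23433) - 8093400 = 10002 - 8093400 = -8083398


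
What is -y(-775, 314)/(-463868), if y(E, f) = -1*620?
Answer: -155/115967 ≈ -0.0013366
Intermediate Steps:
y(E, f) = -620
-y(-775, 314)/(-463868) = -(-620)/(-463868) = -(-620)*(-1)/463868 = -1*155/115967 = -155/115967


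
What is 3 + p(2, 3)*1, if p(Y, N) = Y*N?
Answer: 9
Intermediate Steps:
p(Y, N) = N*Y
3 + p(2, 3)*1 = 3 + (3*2)*1 = 3 + 6*1 = 3 + 6 = 9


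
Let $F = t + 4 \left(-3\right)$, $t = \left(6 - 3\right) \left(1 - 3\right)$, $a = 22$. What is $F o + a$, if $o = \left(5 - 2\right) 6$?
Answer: $-302$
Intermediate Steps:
$t = -6$ ($t = 3 \left(-2\right) = -6$)
$F = -18$ ($F = -6 + 4 \left(-3\right) = -6 - 12 = -18$)
$o = 18$ ($o = 3 \cdot 6 = 18$)
$F o + a = \left(-18\right) 18 + 22 = -324 + 22 = -302$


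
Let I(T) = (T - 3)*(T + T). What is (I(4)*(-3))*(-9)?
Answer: 216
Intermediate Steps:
I(T) = 2*T*(-3 + T) (I(T) = (-3 + T)*(2*T) = 2*T*(-3 + T))
(I(4)*(-3))*(-9) = ((2*4*(-3 + 4))*(-3))*(-9) = ((2*4*1)*(-3))*(-9) = (8*(-3))*(-9) = -24*(-9) = 216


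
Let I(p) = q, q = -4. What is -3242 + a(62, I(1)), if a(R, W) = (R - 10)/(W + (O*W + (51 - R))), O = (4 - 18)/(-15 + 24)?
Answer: -256586/79 ≈ -3247.9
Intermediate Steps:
O = -14/9 ≈ -1.5556
I(p) = -4
a(R, W) = (-10 + R)/(51 - R - 5*W/9) (a(R, W) = (R - 10)/(W + (-14*W/9 + (51 - R))) = (-10 + R)/(W + (51 - R - 14*W/9)) = (-10 + R)/(51 - R - 5*W/9))
-3242 + a(62, I(1)) = -3242 + 9*(-10 + 62)/(459 - 9*62 - 5*(-4)) = -3242 + 9*52/(459 - 558 + 20) = -3242 + 9*52/(-79) = -3242 + 9*(-1/79)*52 = -3242 - 468/79 = -256586/79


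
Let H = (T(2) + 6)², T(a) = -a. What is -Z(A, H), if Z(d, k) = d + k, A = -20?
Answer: 4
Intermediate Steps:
H = 16 (H = (-1*2 + 6)² = (-2 + 6)² = 4² = 16)
-Z(A, H) = -(-20 + 16) = -1*(-4) = 4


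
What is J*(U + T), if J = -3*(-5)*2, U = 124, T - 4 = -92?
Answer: 1080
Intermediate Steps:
T = -88 (T = 4 - 92 = -88)
J = 30 (J = 15*2 = 30)
J*(U + T) = 30*(124 - 88) = 30*36 = 1080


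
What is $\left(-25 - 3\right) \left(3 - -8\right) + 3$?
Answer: $-305$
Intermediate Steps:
$\left(-25 - 3\right) \left(3 - -8\right) + 3 = - 28 \left(3 + 8\right) + 3 = \left(-28\right) 11 + 3 = -308 + 3 = -305$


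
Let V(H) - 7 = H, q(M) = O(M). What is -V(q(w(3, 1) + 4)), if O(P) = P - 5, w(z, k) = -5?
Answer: -1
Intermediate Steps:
O(P) = -5 + P
q(M) = -5 + M
V(H) = 7 + H
-V(q(w(3, 1) + 4)) = -(7 + (-5 + (-5 + 4))) = -(7 + (-5 - 1)) = -(7 - 6) = -1*1 = -1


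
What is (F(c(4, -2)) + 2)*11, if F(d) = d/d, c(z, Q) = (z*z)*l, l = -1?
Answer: 33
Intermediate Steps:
c(z, Q) = -z² (c(z, Q) = (z*z)*(-1) = z²*(-1) = -z²)
F(d) = 1
(F(c(4, -2)) + 2)*11 = (1 + 2)*11 = 3*11 = 33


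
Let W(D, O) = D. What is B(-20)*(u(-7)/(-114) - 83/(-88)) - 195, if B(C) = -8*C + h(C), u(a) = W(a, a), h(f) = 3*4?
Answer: -27853/1254 ≈ -22.211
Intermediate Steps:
h(f) = 12
u(a) = a
B(C) = 12 - 8*C (B(C) = -8*C + 12 = 12 - 8*C)
B(-20)*(u(-7)/(-114) - 83/(-88)) - 195 = (12 - 8*(-20))*(-7/(-114) - 83/(-88)) - 195 = (12 + 160)*(-7*(-1/114) - 83*(-1/88)) - 195 = 172*(7/114 + 83/88) - 195 = 172*(5039/5016) - 195 = 216677/1254 - 195 = -27853/1254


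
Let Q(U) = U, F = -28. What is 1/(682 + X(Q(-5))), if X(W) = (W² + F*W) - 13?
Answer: 1/834 ≈ 0.0011990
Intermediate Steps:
X(W) = -13 + W² - 28*W (X(W) = (W² - 28*W) - 13 = -13 + W² - 28*W)
1/(682 + X(Q(-5))) = 1/(682 + (-13 + (-5)² - 28*(-5))) = 1/(682 + (-13 + 25 + 140)) = 1/(682 + 152) = 1/834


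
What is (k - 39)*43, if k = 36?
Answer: -129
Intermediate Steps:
(k - 39)*43 = (36 - 39)*43 = -3*43 = -129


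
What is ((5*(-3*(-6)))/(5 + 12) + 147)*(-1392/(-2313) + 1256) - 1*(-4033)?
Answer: 853729097/4369 ≈ 1.9541e+5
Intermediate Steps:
((5*(-3*(-6)))/(5 + 12) + 147)*(-1392/(-2313) + 1256) - 1*(-4033) = ((5*18)/17 + 147)*(-1392*(-1/2313) + 1256) + 4033 = (90*(1/17) + 147)*(464/771 + 1256) + 4033 = (90/17 + 147)*(968840/771) + 4033 = (2589/17)*(968840/771) + 4033 = 836108920/4369 + 4033 = 853729097/4369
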